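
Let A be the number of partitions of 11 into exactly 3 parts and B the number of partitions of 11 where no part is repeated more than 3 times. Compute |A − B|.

28

Partitions of 11 into exactly 3 parts: 10.
Partitions of 11 where no part is repeated more than 3 times: 38.
|10 − 38| = 28.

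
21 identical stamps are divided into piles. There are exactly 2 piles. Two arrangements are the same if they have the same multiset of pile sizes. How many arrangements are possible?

They are:
20+1
19+2
18+3
17+4
16+5
15+6
14+7
13+8
12+9
11+10
Counting gives 10.

10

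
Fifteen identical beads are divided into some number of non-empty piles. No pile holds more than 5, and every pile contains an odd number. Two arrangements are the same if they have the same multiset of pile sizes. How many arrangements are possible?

The partitions of 15 that satisfy the conditions:
5, 5, 5
5, 5, 3, 1, 1
5, 5, 1, 1, 1, 1, 1
5, 3, 3, 3, 1
5, 3, 3, 1, 1, 1, 1
5, 3, 1, 1, 1, 1, 1, 1, 1
5, 1, 1, 1, 1, 1, 1, 1, 1, 1, 1
3, 3, 3, 3, 3
3, 3, 3, 3, 1, 1, 1
3, 3, 3, 1, 1, 1, 1, 1, 1
3, 3, 1, 1, 1, 1, 1, 1, 1, 1, 1
3, 1, 1, 1, 1, 1, 1, 1, 1, 1, 1, 1, 1
1, 1, 1, 1, 1, 1, 1, 1, 1, 1, 1, 1, 1, 1, 1

13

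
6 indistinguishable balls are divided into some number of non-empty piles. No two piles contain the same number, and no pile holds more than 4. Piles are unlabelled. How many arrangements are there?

Listing the qualifying partitions of 6:
2+4
1+2+3
That's 2 in total.

2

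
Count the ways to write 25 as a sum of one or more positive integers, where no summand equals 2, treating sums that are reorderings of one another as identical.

703

There are 703 such partitions.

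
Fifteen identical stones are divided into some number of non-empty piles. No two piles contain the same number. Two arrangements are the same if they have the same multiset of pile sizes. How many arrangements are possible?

A partial list (first 12 by largest part):
15
14+1
13+2
12+3
12+2+1
11+4
11+3+1
10+5
10+4+1
10+3+2
9+6
9+5+1
…and 15 more, for 27 total.

27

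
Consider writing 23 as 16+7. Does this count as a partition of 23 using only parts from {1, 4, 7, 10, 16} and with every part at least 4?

Yes

The parts sum to 23, and the condition 'each summand belongs to {1, 4, 7, 10, 16}' holds; the condition 'every summand is at least 4' holds.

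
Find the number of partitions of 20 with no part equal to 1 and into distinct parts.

There are too many to list fully; the first 12 (by largest part) are:
20
18, 2
17, 3
16, 4
15, 5
15, 3, 2
14, 6
14, 4, 2
13, 7
13, 5, 2
13, 4, 3
12, 8
…and 23 more, for 35 total.

35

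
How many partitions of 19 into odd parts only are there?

A partial list (first 12 by largest part):
19
17,1,1
15,3,1
15,1,1,1,1
13,5,1
13,3,3
13,3,1,1,1
13,1,1,1,1,1,1
11,7,1
11,5,3
11,5,1,1,1
11,3,3,1,1
…and 42 more, for 54 total.

54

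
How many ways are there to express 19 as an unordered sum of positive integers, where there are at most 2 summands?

The partitions of 19 that satisfy the conditions:
19
18,1
17,2
16,3
15,4
14,5
13,6
12,7
11,8
10,9

10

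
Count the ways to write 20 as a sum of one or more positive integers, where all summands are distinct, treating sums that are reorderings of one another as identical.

There are too many to list fully; the first 12 (by largest part) are:
20
19, 1
18, 2
17, 3
17, 2, 1
16, 4
16, 3, 1
15, 5
15, 4, 1
15, 3, 2
14, 6
14, 5, 1
…and 52 more, for 64 total.

64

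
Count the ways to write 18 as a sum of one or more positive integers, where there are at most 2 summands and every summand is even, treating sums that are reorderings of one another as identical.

5

Listing the qualifying partitions of 18:
18
16 + 2
14 + 4
12 + 6
10 + 8
Counting gives 5.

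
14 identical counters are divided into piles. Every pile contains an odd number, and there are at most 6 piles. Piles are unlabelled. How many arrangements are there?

15

Listing the qualifying partitions of 14:
1+13
3+11
1+1+1+11
5+9
1+1+3+9
1+1+1+1+1+9
7+7
1+1+5+7
1+3+3+7
1+1+1+1+3+7
1+3+5+5
1+1+1+1+5+5
3+3+3+5
1+1+1+3+3+5
1+1+3+3+3+3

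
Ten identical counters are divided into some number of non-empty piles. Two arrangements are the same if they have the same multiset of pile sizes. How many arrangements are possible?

A partial list (first 12 by largest part):
10
9, 1
8, 2
8, 1, 1
7, 3
7, 2, 1
7, 1, 1, 1
6, 4
6, 3, 1
6, 2, 2
6, 2, 1, 1
6, 1, 1, 1, 1
…and 30 more, for 42 total.

42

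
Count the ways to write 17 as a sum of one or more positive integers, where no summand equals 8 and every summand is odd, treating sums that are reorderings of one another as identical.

38

There are too many to list fully; the first 12 (by largest part) are:
17
15 + 1 + 1
13 + 3 + 1
13 + 1 + 1 + 1 + 1
11 + 5 + 1
11 + 3 + 3
11 + 3 + 1 + 1 + 1
11 + 1 + 1 + 1 + 1 + 1 + 1
9 + 7 + 1
9 + 5 + 3
9 + 5 + 1 + 1 + 1
9 + 3 + 3 + 1 + 1
…and 26 more, for 38 total.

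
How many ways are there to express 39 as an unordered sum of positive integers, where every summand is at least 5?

Counting exhaustively, 272 partitions satisfy the conditions.

272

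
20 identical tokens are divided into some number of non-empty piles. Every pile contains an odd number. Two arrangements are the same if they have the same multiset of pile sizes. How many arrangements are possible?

There are too many to list fully; the first 12 (by largest part) are:
19,1
17,3
17,1,1,1
15,5
15,3,1,1
15,1,1,1,1,1
13,7
13,5,1,1
13,3,3,1
13,3,1,1,1,1
13,1,1,1,1,1,1,1
11,9
…and 52 more, for 64 total.

64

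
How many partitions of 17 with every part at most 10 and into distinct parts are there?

Enumerating:
10+7
10+6+1
10+5+2
10+4+3
10+4+2+1
9+8
9+7+1
9+6+2
9+5+3
9+5+2+1
9+4+3+1
8+7+2
8+6+3
8+6+2+1
8+5+4
8+5+3+1
8+4+3+2
7+6+4
7+6+3+1
7+5+4+1
7+5+3+2
7+4+3+2+1
6+5+4+2
6+5+3+2+1

24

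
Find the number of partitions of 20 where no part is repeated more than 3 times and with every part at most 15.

309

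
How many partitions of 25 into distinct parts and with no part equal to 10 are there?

118

Systematic enumeration (by largest part, then next-largest, …) yields 118.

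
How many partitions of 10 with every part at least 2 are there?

Listing the qualifying partitions of 10:
10
8,2
7,3
6,4
6,2,2
5,5
5,3,2
4,4,2
4,3,3
4,2,2,2
3,3,2,2
2,2,2,2,2
Counting gives 12.

12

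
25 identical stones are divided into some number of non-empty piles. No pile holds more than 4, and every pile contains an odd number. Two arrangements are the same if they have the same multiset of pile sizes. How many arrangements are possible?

9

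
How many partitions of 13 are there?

101

Direct enumeration gives 101 partitions.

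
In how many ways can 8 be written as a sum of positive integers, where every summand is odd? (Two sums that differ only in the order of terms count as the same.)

Enumerating:
7+1
5+3
5+1+1+1
3+3+1+1
3+1+1+1+1+1
1+1+1+1+1+1+1+1

6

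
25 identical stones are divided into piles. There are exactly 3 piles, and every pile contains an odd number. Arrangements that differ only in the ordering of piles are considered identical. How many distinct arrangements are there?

16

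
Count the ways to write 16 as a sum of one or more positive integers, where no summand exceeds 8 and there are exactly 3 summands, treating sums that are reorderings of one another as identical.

The partitions of 16 that satisfy the conditions:
8+7+1
8+6+2
8+5+3
8+4+4
7+7+2
7+6+3
7+5+4
6+6+4
6+5+5
Counting gives 9.

9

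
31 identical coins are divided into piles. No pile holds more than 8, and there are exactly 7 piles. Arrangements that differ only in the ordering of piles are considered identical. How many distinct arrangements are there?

169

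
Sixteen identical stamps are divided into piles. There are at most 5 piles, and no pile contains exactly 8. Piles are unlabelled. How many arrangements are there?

86

Direct enumeration gives 86 partitions.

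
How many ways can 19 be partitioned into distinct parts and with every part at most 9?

21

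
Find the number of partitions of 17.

297

Systematic enumeration (by largest part, then next-largest, …) yields 297.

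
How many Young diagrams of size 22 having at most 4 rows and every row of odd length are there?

24

They are:
21, 1
19, 3
19, 1, 1, 1
17, 5
17, 3, 1, 1
15, 7
15, 5, 1, 1
15, 3, 3, 1
13, 9
13, 7, 1, 1
13, 5, 3, 1
13, 3, 3, 3
11, 11
11, 9, 1, 1
11, 7, 3, 1
11, 5, 5, 1
11, 5, 3, 3
9, 9, 3, 1
9, 7, 5, 1
9, 7, 3, 3
9, 5, 5, 3
7, 7, 7, 1
7, 7, 5, 3
7, 5, 5, 5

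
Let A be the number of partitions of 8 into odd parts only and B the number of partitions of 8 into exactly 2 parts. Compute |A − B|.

Partitions of 8 into odd parts only: 6.
Partitions of 8 into exactly 2 parts: 4.
|6 − 4| = 2.

2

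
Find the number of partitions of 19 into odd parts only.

54

A partial list (first 12 by largest part):
19
17 + 1 + 1
15 + 3 + 1
15 + 1 + 1 + 1 + 1
13 + 5 + 1
13 + 3 + 3
13 + 3 + 1 + 1 + 1
13 + 1 + 1 + 1 + 1 + 1 + 1
11 + 7 + 1
11 + 5 + 3
11 + 5 + 1 + 1 + 1
11 + 3 + 3 + 1 + 1
…and 42 more, for 54 total.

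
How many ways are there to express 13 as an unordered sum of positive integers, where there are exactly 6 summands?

14

The partitions of 13 that satisfy the conditions:
8, 1, 1, 1, 1, 1
7, 2, 1, 1, 1, 1
6, 3, 1, 1, 1, 1
6, 2, 2, 1, 1, 1
5, 4, 1, 1, 1, 1
5, 3, 2, 1, 1, 1
5, 2, 2, 2, 1, 1
4, 4, 2, 1, 1, 1
4, 3, 3, 1, 1, 1
4, 3, 2, 2, 1, 1
4, 2, 2, 2, 2, 1
3, 3, 3, 2, 1, 1
3, 3, 2, 2, 2, 1
3, 2, 2, 2, 2, 2
Counting gives 14.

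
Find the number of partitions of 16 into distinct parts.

32

A partial list (first 12 by largest part):
16
15+1
14+2
13+3
13+2+1
12+4
12+3+1
11+5
11+4+1
11+3+2
10+6
10+5+1
…and 20 more, for 32 total.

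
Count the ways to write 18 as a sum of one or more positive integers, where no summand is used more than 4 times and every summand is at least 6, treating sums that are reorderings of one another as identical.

6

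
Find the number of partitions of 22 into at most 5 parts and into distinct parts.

88

A full systematic count gives 88.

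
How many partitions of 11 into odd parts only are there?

12

The partitions of 11 that satisfy the conditions:
11
9,1,1
7,3,1
7,1,1,1,1
5,5,1
5,3,3
5,3,1,1,1
5,1,1,1,1,1,1
3,3,3,1,1
3,3,1,1,1,1,1
3,1,1,1,1,1,1,1,1
1,1,1,1,1,1,1,1,1,1,1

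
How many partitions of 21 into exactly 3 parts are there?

A partial list (first 12 by largest part):
19+1+1
18+2+1
17+3+1
17+2+2
16+4+1
16+3+2
15+5+1
15+4+2
15+3+3
14+6+1
14+5+2
14+4+3
…and 25 more, for 37 total.

37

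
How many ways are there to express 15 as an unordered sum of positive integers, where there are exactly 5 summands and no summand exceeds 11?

There are too many to list fully; the first 12 (by largest part) are:
1, 1, 1, 1, 11
1, 1, 1, 2, 10
1, 1, 1, 3, 9
1, 1, 2, 2, 9
1, 1, 1, 4, 8
1, 1, 2, 3, 8
1, 2, 2, 2, 8
1, 1, 1, 5, 7
1, 1, 2, 4, 7
1, 1, 3, 3, 7
1, 2, 2, 3, 7
2, 2, 2, 2, 7
…and 18 more, for 30 total.

30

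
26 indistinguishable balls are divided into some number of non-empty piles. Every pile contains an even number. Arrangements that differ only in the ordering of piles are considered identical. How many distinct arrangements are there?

A full systematic count gives 101.

101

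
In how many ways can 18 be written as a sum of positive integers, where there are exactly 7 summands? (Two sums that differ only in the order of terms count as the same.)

49

There are too many to list fully; the first 12 (by largest part) are:
1,1,1,1,1,1,12
1,1,1,1,1,2,11
1,1,1,1,1,3,10
1,1,1,1,2,2,10
1,1,1,1,1,4,9
1,1,1,1,2,3,9
1,1,1,2,2,2,9
1,1,1,1,1,5,8
1,1,1,1,2,4,8
1,1,1,1,3,3,8
1,1,1,2,2,3,8
1,1,2,2,2,2,8
…and 37 more, for 49 total.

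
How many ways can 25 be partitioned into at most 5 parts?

377

There are 377 such partitions.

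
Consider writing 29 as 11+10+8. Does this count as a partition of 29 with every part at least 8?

The parts sum to 29, and the condition 'every summand is at least 8' holds.

Yes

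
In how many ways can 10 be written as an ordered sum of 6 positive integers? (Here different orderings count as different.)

126

By stars and bars with positive parts, the count is C(9,5) = 126.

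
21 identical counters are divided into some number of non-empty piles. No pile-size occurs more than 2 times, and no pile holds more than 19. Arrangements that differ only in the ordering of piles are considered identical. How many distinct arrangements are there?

241

There are 241 such partitions.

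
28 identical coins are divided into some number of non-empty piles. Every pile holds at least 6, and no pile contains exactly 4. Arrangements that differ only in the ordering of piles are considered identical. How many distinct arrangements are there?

29

There are too many to list fully; the first 12 (by largest part) are:
28
6, 22
7, 21
8, 20
9, 19
10, 18
11, 17
12, 16
6, 6, 16
13, 15
6, 7, 15
14, 14
…and 17 more, for 29 total.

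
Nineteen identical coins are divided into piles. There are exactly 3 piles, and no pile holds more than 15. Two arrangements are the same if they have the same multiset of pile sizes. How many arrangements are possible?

28

There are too many to list fully; the first 12 (by largest part) are:
15, 3, 1
15, 2, 2
14, 4, 1
14, 3, 2
13, 5, 1
13, 4, 2
13, 3, 3
12, 6, 1
12, 5, 2
12, 4, 3
11, 7, 1
11, 6, 2
…and 16 more, for 28 total.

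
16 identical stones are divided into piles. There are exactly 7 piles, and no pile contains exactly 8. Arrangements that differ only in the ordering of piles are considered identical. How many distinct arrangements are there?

26

A partial list (first 12 by largest part):
10,1,1,1,1,1,1
9,2,1,1,1,1,1
7,4,1,1,1,1,1
7,3,2,1,1,1,1
7,2,2,2,1,1,1
6,5,1,1,1,1,1
6,4,2,1,1,1,1
6,3,3,1,1,1,1
6,3,2,2,1,1,1
6,2,2,2,2,1,1
5,5,2,1,1,1,1
5,4,3,1,1,1,1
…and 14 more, for 26 total.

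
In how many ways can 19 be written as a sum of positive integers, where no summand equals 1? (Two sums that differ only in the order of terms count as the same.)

105

Counting exhaustively, 105 partitions satisfy the conditions.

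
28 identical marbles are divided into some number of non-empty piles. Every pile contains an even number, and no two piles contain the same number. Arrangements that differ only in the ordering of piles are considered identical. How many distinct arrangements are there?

22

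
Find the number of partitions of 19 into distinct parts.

There are too many to list fully; the first 12 (by largest part) are:
19
1, 18
2, 17
3, 16
1, 2, 16
4, 15
1, 3, 15
5, 14
1, 4, 14
2, 3, 14
6, 13
1, 5, 13
…and 42 more, for 54 total.

54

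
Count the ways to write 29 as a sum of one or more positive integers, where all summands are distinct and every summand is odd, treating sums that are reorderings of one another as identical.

17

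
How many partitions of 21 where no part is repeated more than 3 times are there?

395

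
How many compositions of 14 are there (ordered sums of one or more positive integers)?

Each of the 13 gaps between 14 units is either a break or not: 2^13 = 8192.

8192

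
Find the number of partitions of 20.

Counting exhaustively, 627 partitions satisfy the conditions.

627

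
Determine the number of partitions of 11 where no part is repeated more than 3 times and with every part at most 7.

There are too many to list fully; the first 12 (by largest part) are:
7+4
7+3+1
7+2+2
7+2+1+1
6+5
6+4+1
6+3+2
6+3+1+1
6+2+2+1
6+2+1+1+1
5+5+1
5+4+2
…and 19 more, for 31 total.

31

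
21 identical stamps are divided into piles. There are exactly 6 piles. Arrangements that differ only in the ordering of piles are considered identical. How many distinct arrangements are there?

110

There are 110 such partitions.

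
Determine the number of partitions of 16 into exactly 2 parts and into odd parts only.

Enumerating:
15,1
13,3
11,5
9,7

4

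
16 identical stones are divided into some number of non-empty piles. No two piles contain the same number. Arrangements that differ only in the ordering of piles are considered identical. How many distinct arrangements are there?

32

There are too many to list fully; the first 12 (by largest part) are:
16
1, 15
2, 14
3, 13
1, 2, 13
4, 12
1, 3, 12
5, 11
1, 4, 11
2, 3, 11
6, 10
1, 5, 10
…and 20 more, for 32 total.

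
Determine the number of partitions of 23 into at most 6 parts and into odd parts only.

38

There are too many to list fully; the first 12 (by largest part) are:
23
21, 1, 1
19, 3, 1
19, 1, 1, 1, 1
17, 5, 1
17, 3, 3
17, 3, 1, 1, 1
15, 7, 1
15, 5, 3
15, 5, 1, 1, 1
15, 3, 3, 1, 1
13, 9, 1
…and 26 more, for 38 total.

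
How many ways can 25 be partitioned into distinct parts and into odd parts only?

12

They are:
25
21 + 3 + 1
19 + 5 + 1
17 + 7 + 1
17 + 5 + 3
15 + 9 + 1
15 + 7 + 3
13 + 11 + 1
13 + 9 + 3
13 + 7 + 5
11 + 9 + 5
9 + 7 + 5 + 3 + 1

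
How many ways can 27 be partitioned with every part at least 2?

574

There are 574 such partitions.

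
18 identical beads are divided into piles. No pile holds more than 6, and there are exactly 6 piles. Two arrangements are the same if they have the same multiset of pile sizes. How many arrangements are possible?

A partial list (first 12 by largest part):
6, 6, 3, 1, 1, 1
6, 6, 2, 2, 1, 1
6, 5, 4, 1, 1, 1
6, 5, 3, 2, 1, 1
6, 5, 2, 2, 2, 1
6, 4, 4, 2, 1, 1
6, 4, 3, 3, 1, 1
6, 4, 3, 2, 2, 1
6, 4, 2, 2, 2, 2
6, 3, 3, 3, 2, 1
6, 3, 3, 2, 2, 2
5, 5, 5, 1, 1, 1
…and 17 more, for 29 total.

29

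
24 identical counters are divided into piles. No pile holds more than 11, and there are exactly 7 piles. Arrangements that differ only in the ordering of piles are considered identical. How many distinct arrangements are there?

Direct enumeration gives 171 partitions.

171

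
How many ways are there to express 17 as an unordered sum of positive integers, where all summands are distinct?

There are too many to list fully; the first 12 (by largest part) are:
17
16,1
15,2
14,3
14,2,1
13,4
13,3,1
12,5
12,4,1
12,3,2
11,6
11,5,1
…and 26 more, for 38 total.

38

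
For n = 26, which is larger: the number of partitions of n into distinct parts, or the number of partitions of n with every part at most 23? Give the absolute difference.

2267

Partitions of 26 into distinct parts: 165.
Partitions of 26 with every part at most 23: 2432.
|165 − 2432| = 2267.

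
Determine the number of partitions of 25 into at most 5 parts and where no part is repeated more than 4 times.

376

Direct enumeration gives 376 partitions.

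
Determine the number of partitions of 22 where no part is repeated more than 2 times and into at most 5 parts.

Systematic enumeration (by largest part, then next-largest, …) yields 215.

215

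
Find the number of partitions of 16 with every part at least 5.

Enumerating:
16
11 + 5
10 + 6
9 + 7
8 + 8
6 + 5 + 5
That's 6 in total.

6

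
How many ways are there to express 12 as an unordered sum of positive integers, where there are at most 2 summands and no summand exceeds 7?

They are:
7 + 5
6 + 6

2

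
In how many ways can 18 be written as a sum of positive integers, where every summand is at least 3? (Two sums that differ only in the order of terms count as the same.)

33

There are too many to list fully; the first 12 (by largest part) are:
18
15+3
14+4
13+5
12+6
12+3+3
11+7
11+4+3
10+8
10+5+3
10+4+4
9+9
…and 21 more, for 33 total.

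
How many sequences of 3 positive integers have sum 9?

28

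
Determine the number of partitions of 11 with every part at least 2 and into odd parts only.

They are:
11
5,3,3

2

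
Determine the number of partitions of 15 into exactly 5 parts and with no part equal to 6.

Listing the qualifying partitions of 15:
11 + 1 + 1 + 1 + 1
10 + 2 + 1 + 1 + 1
9 + 3 + 1 + 1 + 1
9 + 2 + 2 + 1 + 1
8 + 4 + 1 + 1 + 1
8 + 3 + 2 + 1 + 1
8 + 2 + 2 + 2 + 1
7 + 5 + 1 + 1 + 1
7 + 4 + 2 + 1 + 1
7 + 3 + 3 + 1 + 1
7 + 3 + 2 + 2 + 1
7 + 2 + 2 + 2 + 2
5 + 5 + 3 + 1 + 1
5 + 5 + 2 + 2 + 1
5 + 4 + 4 + 1 + 1
5 + 4 + 3 + 2 + 1
5 + 4 + 2 + 2 + 2
5 + 3 + 3 + 3 + 1
5 + 3 + 3 + 2 + 2
4 + 4 + 4 + 2 + 1
4 + 4 + 3 + 3 + 1
4 + 4 + 3 + 2 + 2
4 + 3 + 3 + 3 + 2
3 + 3 + 3 + 3 + 3
Counting gives 24.

24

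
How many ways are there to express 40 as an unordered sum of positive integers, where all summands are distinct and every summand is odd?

46

There are too many to list fully; the first 12 (by largest part) are:
39+1
37+3
35+5
33+7
31+9
31+5+3+1
29+11
29+7+3+1
27+13
27+9+3+1
27+7+5+1
25+15
…and 34 more, for 46 total.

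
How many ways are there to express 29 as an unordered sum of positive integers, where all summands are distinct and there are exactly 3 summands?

56

A partial list (first 12 by largest part):
26 + 2 + 1
25 + 3 + 1
24 + 4 + 1
24 + 3 + 2
23 + 5 + 1
23 + 4 + 2
22 + 6 + 1
22 + 5 + 2
22 + 4 + 3
21 + 7 + 1
21 + 6 + 2
21 + 5 + 3
…and 44 more, for 56 total.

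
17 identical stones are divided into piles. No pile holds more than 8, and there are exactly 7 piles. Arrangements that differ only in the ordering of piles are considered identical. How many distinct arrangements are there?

34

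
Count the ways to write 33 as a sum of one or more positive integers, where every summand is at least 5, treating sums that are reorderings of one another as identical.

110

A full systematic count gives 110.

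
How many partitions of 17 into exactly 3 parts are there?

Listing the qualifying partitions of 17:
1+1+15
1+2+14
1+3+13
2+2+13
1+4+12
2+3+12
1+5+11
2+4+11
3+3+11
1+6+10
2+5+10
3+4+10
1+7+9
2+6+9
3+5+9
4+4+9
1+8+8
2+7+8
3+6+8
4+5+8
3+7+7
4+6+7
5+5+7
5+6+6
That's 24 in total.

24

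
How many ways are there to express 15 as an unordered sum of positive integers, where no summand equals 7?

Direct enumeration gives 154 partitions.

154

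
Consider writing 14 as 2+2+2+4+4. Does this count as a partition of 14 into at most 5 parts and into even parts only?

The parts sum to 14, and the condition 'there are at most 5 summands' holds; the condition 'every summand is even' holds.

Yes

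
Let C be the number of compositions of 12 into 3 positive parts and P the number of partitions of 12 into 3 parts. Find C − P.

43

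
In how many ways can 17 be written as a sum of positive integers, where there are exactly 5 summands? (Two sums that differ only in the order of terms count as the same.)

A partial list (first 12 by largest part):
13, 1, 1, 1, 1
12, 2, 1, 1, 1
11, 3, 1, 1, 1
11, 2, 2, 1, 1
10, 4, 1, 1, 1
10, 3, 2, 1, 1
10, 2, 2, 2, 1
9, 5, 1, 1, 1
9, 4, 2, 1, 1
9, 3, 3, 1, 1
9, 3, 2, 2, 1
9, 2, 2, 2, 2
…and 35 more, for 47 total.

47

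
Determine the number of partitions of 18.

385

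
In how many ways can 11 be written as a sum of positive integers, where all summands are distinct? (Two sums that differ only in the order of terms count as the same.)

They are:
11
10 + 1
9 + 2
8 + 3
8 + 2 + 1
7 + 4
7 + 3 + 1
6 + 5
6 + 4 + 1
6 + 3 + 2
5 + 4 + 2
5 + 3 + 2 + 1
That's 12 in total.

12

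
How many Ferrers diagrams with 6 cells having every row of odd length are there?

4

Listing the qualifying partitions of 6:
5+1
3+3
3+1+1+1
1+1+1+1+1+1
Counting gives 4.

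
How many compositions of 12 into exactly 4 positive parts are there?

By stars and bars with positive parts, the count is C(11,3) = 165.

165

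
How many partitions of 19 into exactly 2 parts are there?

They are:
18, 1
17, 2
16, 3
15, 4
14, 5
13, 6
12, 7
11, 8
10, 9
That's 9 in total.

9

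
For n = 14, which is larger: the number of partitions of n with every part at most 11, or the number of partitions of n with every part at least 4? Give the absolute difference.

124

Partitions of 14 with every part at most 11: 131.
Partitions of 14 with every part at least 4: 7.
|131 − 7| = 124.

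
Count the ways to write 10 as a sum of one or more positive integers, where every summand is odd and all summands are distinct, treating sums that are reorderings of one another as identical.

2

The partitions of 10 that satisfy the conditions:
9, 1
7, 3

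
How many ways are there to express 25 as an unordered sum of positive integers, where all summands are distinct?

A full systematic count gives 142.

142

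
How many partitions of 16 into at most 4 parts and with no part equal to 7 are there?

A partial list (first 12 by largest part):
16
15 + 1
14 + 2
14 + 1 + 1
13 + 3
13 + 2 + 1
13 + 1 + 1 + 1
12 + 4
12 + 3 + 1
12 + 2 + 2
12 + 2 + 1 + 1
11 + 5
…and 40 more, for 52 total.

52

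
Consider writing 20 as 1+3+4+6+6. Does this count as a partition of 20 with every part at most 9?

Yes

The parts sum to 20, and the condition 'no summand exceeds 9' holds.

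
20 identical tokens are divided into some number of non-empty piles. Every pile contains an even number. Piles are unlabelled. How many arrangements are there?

42

There are too many to list fully; the first 12 (by largest part) are:
20
18,2
16,4
16,2,2
14,6
14,4,2
14,2,2,2
12,8
12,6,2
12,4,4
12,4,2,2
12,2,2,2,2
…and 30 more, for 42 total.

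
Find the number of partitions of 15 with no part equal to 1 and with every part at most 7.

There are too many to list fully; the first 12 (by largest part) are:
7, 6, 2
7, 5, 3
7, 4, 4
7, 4, 2, 2
7, 3, 3, 2
7, 2, 2, 2, 2
6, 6, 3
6, 5, 4
6, 5, 2, 2
6, 4, 3, 2
6, 3, 3, 3
6, 3, 2, 2, 2
…and 14 more, for 26 total.

26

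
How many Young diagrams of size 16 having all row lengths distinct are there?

32

There are too many to list fully; the first 12 (by largest part) are:
16
15 + 1
14 + 2
13 + 3
13 + 2 + 1
12 + 4
12 + 3 + 1
11 + 5
11 + 4 + 1
11 + 3 + 2
10 + 6
10 + 5 + 1
…and 20 more, for 32 total.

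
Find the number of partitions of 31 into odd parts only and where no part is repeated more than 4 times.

A full systematic count gives 152.

152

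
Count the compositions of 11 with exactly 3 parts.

45

Equivalently, choose which 2 of the 10 gaps become plus signs: C(10,2) = 45.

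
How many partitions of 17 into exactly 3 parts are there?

They are:
1+1+15
1+2+14
1+3+13
2+2+13
1+4+12
2+3+12
1+5+11
2+4+11
3+3+11
1+6+10
2+5+10
3+4+10
1+7+9
2+6+9
3+5+9
4+4+9
1+8+8
2+7+8
3+6+8
4+5+8
3+7+7
4+6+7
5+5+7
5+6+6
Counting gives 24.

24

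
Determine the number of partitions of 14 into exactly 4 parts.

23

They are:
11 + 1 + 1 + 1
10 + 2 + 1 + 1
9 + 3 + 1 + 1
9 + 2 + 2 + 1
8 + 4 + 1 + 1
8 + 3 + 2 + 1
8 + 2 + 2 + 2
7 + 5 + 1 + 1
7 + 4 + 2 + 1
7 + 3 + 3 + 1
7 + 3 + 2 + 2
6 + 6 + 1 + 1
6 + 5 + 2 + 1
6 + 4 + 3 + 1
6 + 4 + 2 + 2
6 + 3 + 3 + 2
5 + 5 + 3 + 1
5 + 5 + 2 + 2
5 + 4 + 4 + 1
5 + 4 + 3 + 2
5 + 3 + 3 + 3
4 + 4 + 4 + 2
4 + 4 + 3 + 3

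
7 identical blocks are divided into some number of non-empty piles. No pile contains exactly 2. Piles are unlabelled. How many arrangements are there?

8

The partitions of 7 that satisfy the conditions:
7
6+1
5+1+1
4+3
4+1+1+1
3+3+1
3+1+1+1+1
1+1+1+1+1+1+1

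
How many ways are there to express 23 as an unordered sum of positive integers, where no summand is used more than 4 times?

769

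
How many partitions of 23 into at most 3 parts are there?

56

There are too many to list fully; the first 12 (by largest part) are:
23
22 + 1
21 + 2
21 + 1 + 1
20 + 3
20 + 2 + 1
19 + 4
19 + 3 + 1
19 + 2 + 2
18 + 5
18 + 4 + 1
18 + 3 + 2
…and 44 more, for 56 total.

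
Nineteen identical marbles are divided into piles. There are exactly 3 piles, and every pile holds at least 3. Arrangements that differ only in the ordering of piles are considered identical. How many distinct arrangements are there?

14

Enumerating:
13,3,3
12,4,3
11,5,3
11,4,4
10,6,3
10,5,4
9,7,3
9,6,4
9,5,5
8,8,3
8,7,4
8,6,5
7,7,5
7,6,6
Counting gives 14.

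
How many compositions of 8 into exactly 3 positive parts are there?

21

Place 2 bars in the 7 internal gaps of a row of 8 dots: C(7,2) = 21.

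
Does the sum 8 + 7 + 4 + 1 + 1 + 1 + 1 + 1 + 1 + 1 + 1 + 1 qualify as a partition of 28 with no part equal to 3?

Yes

The parts sum to 28, and the condition 'no summand equals 3' holds.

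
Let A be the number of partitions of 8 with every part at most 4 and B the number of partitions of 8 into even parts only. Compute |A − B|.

10

Partitions of 8 with every part at most 4: 15.
Partitions of 8 into even parts only: 5.
|15 − 5| = 10.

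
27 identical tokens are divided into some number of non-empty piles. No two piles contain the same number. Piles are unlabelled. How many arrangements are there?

A full systematic count gives 192.

192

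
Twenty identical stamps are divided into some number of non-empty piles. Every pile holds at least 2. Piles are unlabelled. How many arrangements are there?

137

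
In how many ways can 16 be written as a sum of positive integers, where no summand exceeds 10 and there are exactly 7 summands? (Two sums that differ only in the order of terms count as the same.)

A partial list (first 12 by largest part):
10, 1, 1, 1, 1, 1, 1
9, 2, 1, 1, 1, 1, 1
8, 3, 1, 1, 1, 1, 1
8, 2, 2, 1, 1, 1, 1
7, 4, 1, 1, 1, 1, 1
7, 3, 2, 1, 1, 1, 1
7, 2, 2, 2, 1, 1, 1
6, 5, 1, 1, 1, 1, 1
6, 4, 2, 1, 1, 1, 1
6, 3, 3, 1, 1, 1, 1
6, 3, 2, 2, 1, 1, 1
6, 2, 2, 2, 2, 1, 1
…and 16 more, for 28 total.

28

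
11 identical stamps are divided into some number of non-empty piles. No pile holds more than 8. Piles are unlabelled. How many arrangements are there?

There are too many to list fully; the first 12 (by largest part) are:
3 + 8
1 + 2 + 8
1 + 1 + 1 + 8
4 + 7
1 + 3 + 7
2 + 2 + 7
1 + 1 + 2 + 7
1 + 1 + 1 + 1 + 7
5 + 6
1 + 4 + 6
2 + 3 + 6
1 + 1 + 3 + 6
…and 40 more, for 52 total.

52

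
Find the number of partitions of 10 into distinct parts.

Enumerating:
10
9+1
8+2
7+3
7+2+1
6+4
6+3+1
5+4+1
5+3+2
4+3+2+1
Counting gives 10.

10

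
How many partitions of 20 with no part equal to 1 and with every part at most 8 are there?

There are 82 such partitions.

82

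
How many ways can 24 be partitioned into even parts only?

77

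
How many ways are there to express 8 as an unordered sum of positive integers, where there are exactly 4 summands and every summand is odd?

2

Listing the qualifying partitions of 8:
1, 1, 1, 5
1, 1, 3, 3
That's 2 in total.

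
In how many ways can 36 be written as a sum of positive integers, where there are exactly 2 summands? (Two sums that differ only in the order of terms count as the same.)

18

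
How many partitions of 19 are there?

490

Enumerating by decreasing first part gives 490 partitions in all.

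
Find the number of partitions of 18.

385

A full systematic count gives 385.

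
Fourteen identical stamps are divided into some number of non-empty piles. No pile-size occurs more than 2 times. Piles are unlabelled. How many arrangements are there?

A partial list (first 12 by largest part):
14
1, 13
2, 12
1, 1, 12
3, 11
1, 2, 11
4, 10
1, 3, 10
2, 2, 10
1, 1, 2, 10
5, 9
1, 4, 9
…and 45 more, for 57 total.

57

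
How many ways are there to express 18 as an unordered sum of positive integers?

Counting exhaustively, 385 partitions satisfy the conditions.

385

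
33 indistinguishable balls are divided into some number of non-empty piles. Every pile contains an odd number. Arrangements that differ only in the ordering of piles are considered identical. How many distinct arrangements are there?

448

There are 448 such partitions.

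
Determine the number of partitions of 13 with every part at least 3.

They are:
13
3, 10
4, 9
5, 8
6, 7
3, 3, 7
3, 4, 6
3, 5, 5
4, 4, 5
3, 3, 3, 4
That's 10 in total.

10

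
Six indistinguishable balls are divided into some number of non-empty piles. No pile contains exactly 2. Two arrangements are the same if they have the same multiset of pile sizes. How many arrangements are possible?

6

Enumerating:
6
5,1
4,1,1
3,3
3,1,1,1
1,1,1,1,1,1
That's 6 in total.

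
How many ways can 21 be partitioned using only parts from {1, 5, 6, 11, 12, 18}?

20

The partitions of 21 that satisfy the conditions:
18, 1, 1, 1
12, 6, 1, 1, 1
12, 5, 1, 1, 1, 1
12, 1, 1, 1, 1, 1, 1, 1, 1, 1
11, 6, 1, 1, 1, 1
11, 5, 5
11, 5, 1, 1, 1, 1, 1
11, 1, 1, 1, 1, 1, 1, 1, 1, 1, 1
6, 6, 6, 1, 1, 1
6, 6, 5, 1, 1, 1, 1
6, 6, 1, 1, 1, 1, 1, 1, 1, 1, 1
6, 5, 5, 5
6, 5, 5, 1, 1, 1, 1, 1
6, 5, 1, 1, 1, 1, 1, 1, 1, 1, 1, 1
6, 1, 1, 1, 1, 1, 1, 1, 1, 1, 1, 1, 1, 1, 1, 1
5, 5, 5, 5, 1
5, 5, 5, 1, 1, 1, 1, 1, 1
5, 5, 1, 1, 1, 1, 1, 1, 1, 1, 1, 1, 1
5, 1, 1, 1, 1, 1, 1, 1, 1, 1, 1, 1, 1, 1, 1, 1, 1
1, 1, 1, 1, 1, 1, 1, 1, 1, 1, 1, 1, 1, 1, 1, 1, 1, 1, 1, 1, 1
That's 20 in total.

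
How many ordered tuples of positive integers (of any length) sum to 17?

65536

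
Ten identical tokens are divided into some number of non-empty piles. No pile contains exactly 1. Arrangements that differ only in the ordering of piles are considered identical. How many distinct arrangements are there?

12

Enumerating:
10
8,2
7,3
6,4
6,2,2
5,5
5,3,2
4,4,2
4,3,3
4,2,2,2
3,3,2,2
2,2,2,2,2
That's 12 in total.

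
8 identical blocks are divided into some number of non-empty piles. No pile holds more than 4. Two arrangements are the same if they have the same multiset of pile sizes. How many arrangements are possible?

15

They are:
4,4
4,3,1
4,2,2
4,2,1,1
4,1,1,1,1
3,3,2
3,3,1,1
3,2,2,1
3,2,1,1,1
3,1,1,1,1,1
2,2,2,2
2,2,2,1,1
2,2,1,1,1,1
2,1,1,1,1,1,1
1,1,1,1,1,1,1,1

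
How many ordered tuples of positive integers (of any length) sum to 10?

The number of compositions of n is 2^(n−1); here 2^9 = 512.

512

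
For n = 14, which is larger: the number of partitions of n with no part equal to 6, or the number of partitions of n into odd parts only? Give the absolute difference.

91

Partitions of 14 with no part equal to 6: 113.
Partitions of 14 into odd parts only: 22.
|113 − 22| = 91.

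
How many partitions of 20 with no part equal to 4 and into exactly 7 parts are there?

47

A partial list (first 12 by largest part):
14 + 1 + 1 + 1 + 1 + 1 + 1
13 + 2 + 1 + 1 + 1 + 1 + 1
12 + 3 + 1 + 1 + 1 + 1 + 1
12 + 2 + 2 + 1 + 1 + 1 + 1
11 + 3 + 2 + 1 + 1 + 1 + 1
11 + 2 + 2 + 2 + 1 + 1 + 1
10 + 5 + 1 + 1 + 1 + 1 + 1
10 + 3 + 3 + 1 + 1 + 1 + 1
10 + 3 + 2 + 2 + 1 + 1 + 1
10 + 2 + 2 + 2 + 2 + 1 + 1
9 + 6 + 1 + 1 + 1 + 1 + 1
9 + 5 + 2 + 1 + 1 + 1 + 1
…and 35 more, for 47 total.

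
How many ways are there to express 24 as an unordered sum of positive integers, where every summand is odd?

Enumerating by decreasing first part gives 122 partitions in all.

122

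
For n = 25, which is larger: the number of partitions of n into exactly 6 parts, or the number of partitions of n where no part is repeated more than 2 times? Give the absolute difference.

278

Partitions of 25 into exactly 6 parts: 235.
Partitions of 25 where no part is repeated more than 2 times: 513.
|235 − 513| = 278.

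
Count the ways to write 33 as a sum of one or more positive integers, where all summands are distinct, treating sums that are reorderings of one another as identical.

A full systematic count gives 448.

448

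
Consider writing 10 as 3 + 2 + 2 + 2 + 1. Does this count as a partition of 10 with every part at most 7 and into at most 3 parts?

No

The parts sum to 10, and the condition 'there are at most 3 summands' is violated.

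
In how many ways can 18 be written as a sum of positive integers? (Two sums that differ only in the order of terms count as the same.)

385

Direct enumeration gives 385 partitions.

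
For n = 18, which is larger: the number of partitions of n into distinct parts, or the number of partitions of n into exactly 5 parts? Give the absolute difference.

11

Partitions of 18 into distinct parts: 46.
Partitions of 18 into exactly 5 parts: 57.
|46 − 57| = 11.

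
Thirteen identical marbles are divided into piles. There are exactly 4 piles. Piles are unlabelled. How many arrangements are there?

18

Listing the qualifying partitions of 13:
10+1+1+1
9+2+1+1
8+3+1+1
8+2+2+1
7+4+1+1
7+3+2+1
7+2+2+2
6+5+1+1
6+4+2+1
6+3+3+1
6+3+2+2
5+5+2+1
5+4+3+1
5+4+2+2
5+3+3+2
4+4+4+1
4+4+3+2
4+3+3+3
Counting gives 18.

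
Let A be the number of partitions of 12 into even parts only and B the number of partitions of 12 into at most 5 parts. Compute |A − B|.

36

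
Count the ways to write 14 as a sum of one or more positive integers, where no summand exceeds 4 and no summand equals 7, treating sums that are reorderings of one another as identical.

47

There are too many to list fully; the first 12 (by largest part) are:
4 + 4 + 4 + 2
4 + 4 + 4 + 1 + 1
4 + 4 + 3 + 3
4 + 4 + 3 + 2 + 1
4 + 4 + 3 + 1 + 1 + 1
4 + 4 + 2 + 2 + 2
4 + 4 + 2 + 2 + 1 + 1
4 + 4 + 2 + 1 + 1 + 1 + 1
4 + 4 + 1 + 1 + 1 + 1 + 1 + 1
4 + 3 + 3 + 3 + 1
4 + 3 + 3 + 2 + 2
4 + 3 + 3 + 2 + 1 + 1
…and 35 more, for 47 total.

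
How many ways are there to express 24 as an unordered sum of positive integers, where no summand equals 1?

A full systematic count gives 320.

320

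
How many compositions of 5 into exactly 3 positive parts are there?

Place 2 bars in the 4 internal gaps of a row of 5 dots: C(4,2) = 6.

6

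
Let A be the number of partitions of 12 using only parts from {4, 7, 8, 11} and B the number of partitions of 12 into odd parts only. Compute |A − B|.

Partitions of 12 using only parts from {4, 7, 8, 11}: 2.
Partitions of 12 into odd parts only: 15.
|2 − 15| = 13.

13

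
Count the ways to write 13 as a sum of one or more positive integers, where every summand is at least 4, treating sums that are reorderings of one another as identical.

They are:
13
9,4
8,5
7,6
5,4,4
That's 5 in total.

5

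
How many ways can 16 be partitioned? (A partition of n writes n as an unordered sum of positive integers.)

231

There are 231 such partitions.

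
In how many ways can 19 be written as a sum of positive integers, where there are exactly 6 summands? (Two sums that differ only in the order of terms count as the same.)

71

Enumerating by decreasing first part gives 71 partitions in all.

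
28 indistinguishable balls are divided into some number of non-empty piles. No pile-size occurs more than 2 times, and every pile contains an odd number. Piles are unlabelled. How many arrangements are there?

47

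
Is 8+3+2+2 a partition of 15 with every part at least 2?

The parts sum to 15, and the condition 'every summand is at least 2' holds.

Yes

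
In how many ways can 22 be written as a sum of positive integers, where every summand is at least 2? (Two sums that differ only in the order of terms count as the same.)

210

There are 210 such partitions.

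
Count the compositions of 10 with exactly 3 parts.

36

A composition of 10 into 3 positive parts is chosen by placing 2 dividers among the 9 gaps between 10 units: C(9,2) = 36.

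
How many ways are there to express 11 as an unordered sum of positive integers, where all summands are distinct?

12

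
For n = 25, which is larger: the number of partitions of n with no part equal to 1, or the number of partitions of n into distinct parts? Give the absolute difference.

Partitions of 25 with no part equal to 1: 383.
Partitions of 25 into distinct parts: 142.
|383 − 142| = 241.

241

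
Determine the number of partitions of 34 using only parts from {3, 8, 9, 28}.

4

They are:
28 + 3 + 3
9 + 9 + 8 + 8
9 + 8 + 8 + 3 + 3 + 3
8 + 8 + 3 + 3 + 3 + 3 + 3 + 3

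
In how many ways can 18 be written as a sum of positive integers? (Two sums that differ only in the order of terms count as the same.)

385

A full systematic count gives 385.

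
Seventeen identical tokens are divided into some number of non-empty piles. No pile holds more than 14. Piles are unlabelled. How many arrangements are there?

293

Counting exhaustively, 293 partitions satisfy the conditions.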